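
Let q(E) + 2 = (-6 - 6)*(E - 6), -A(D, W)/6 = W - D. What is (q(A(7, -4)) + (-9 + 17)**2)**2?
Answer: 432964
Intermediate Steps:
A(D, W) = -6*W + 6*D (A(D, W) = -6*(W - D) = -6*W + 6*D)
q(E) = 70 - 12*E (q(E) = -2 + (-6 - 6)*(E - 6) = -2 - 12*(-6 + E) = -2 + (72 - 12*E) = 70 - 12*E)
(q(A(7, -4)) + (-9 + 17)**2)**2 = ((70 - 12*(-6*(-4) + 6*7)) + (-9 + 17)**2)**2 = ((70 - 12*(24 + 42)) + 8**2)**2 = ((70 - 12*66) + 64)**2 = ((70 - 792) + 64)**2 = (-722 + 64)**2 = (-658)**2 = 432964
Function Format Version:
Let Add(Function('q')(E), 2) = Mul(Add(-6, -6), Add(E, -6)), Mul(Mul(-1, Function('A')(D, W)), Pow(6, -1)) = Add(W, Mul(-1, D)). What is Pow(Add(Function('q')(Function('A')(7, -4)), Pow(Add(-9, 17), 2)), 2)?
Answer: 432964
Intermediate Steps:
Function('A')(D, W) = Add(Mul(-6, W), Mul(6, D)) (Function('A')(D, W) = Mul(-6, Add(W, Mul(-1, D))) = Add(Mul(-6, W), Mul(6, D)))
Function('q')(E) = Add(70, Mul(-12, E)) (Function('q')(E) = Add(-2, Mul(Add(-6, -6), Add(E, -6))) = Add(-2, Mul(-12, Add(-6, E))) = Add(-2, Add(72, Mul(-12, E))) = Add(70, Mul(-12, E)))
Pow(Add(Function('q')(Function('A')(7, -4)), Pow(Add(-9, 17), 2)), 2) = Pow(Add(Add(70, Mul(-12, Add(Mul(-6, -4), Mul(6, 7)))), Pow(Add(-9, 17), 2)), 2) = Pow(Add(Add(70, Mul(-12, Add(24, 42))), Pow(8, 2)), 2) = Pow(Add(Add(70, Mul(-12, 66)), 64), 2) = Pow(Add(Add(70, -792), 64), 2) = Pow(Add(-722, 64), 2) = Pow(-658, 2) = 432964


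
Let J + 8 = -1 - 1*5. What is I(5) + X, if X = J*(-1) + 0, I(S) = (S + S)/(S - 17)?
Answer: 79/6 ≈ 13.167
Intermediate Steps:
J = -14 (J = -8 + (-1 - 1*5) = -8 + (-1 - 5) = -8 - 6 = -14)
I(S) = 2*S/(-17 + S) (I(S) = (2*S)/(-17 + S) = 2*S/(-17 + S))
X = 14 (X = -14*(-1) + 0 = 14 + 0 = 14)
I(5) + X = 2*5/(-17 + 5) + 14 = 2*5/(-12) + 14 = 2*5*(-1/12) + 14 = -⅚ + 14 = 79/6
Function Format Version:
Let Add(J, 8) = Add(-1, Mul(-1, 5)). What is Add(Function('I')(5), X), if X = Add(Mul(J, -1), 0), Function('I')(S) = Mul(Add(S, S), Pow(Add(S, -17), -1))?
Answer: Rational(79, 6) ≈ 13.167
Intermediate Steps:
J = -14 (J = Add(-8, Add(-1, Mul(-1, 5))) = Add(-8, Add(-1, -5)) = Add(-8, -6) = -14)
Function('I')(S) = Mul(2, S, Pow(Add(-17, S), -1)) (Function('I')(S) = Mul(Mul(2, S), Pow(Add(-17, S), -1)) = Mul(2, S, Pow(Add(-17, S), -1)))
X = 14 (X = Add(Mul(-14, -1), 0) = Add(14, 0) = 14)
Add(Function('I')(5), X) = Add(Mul(2, 5, Pow(Add(-17, 5), -1)), 14) = Add(Mul(2, 5, Pow(-12, -1)), 14) = Add(Mul(2, 5, Rational(-1, 12)), 14) = Add(Rational(-5, 6), 14) = Rational(79, 6)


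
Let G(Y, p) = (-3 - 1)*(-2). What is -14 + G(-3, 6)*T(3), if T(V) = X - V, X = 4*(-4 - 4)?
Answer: -294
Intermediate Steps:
G(Y, p) = 8 (G(Y, p) = -4*(-2) = 8)
X = -32 (X = 4*(-8) = -32)
T(V) = -32 - V
-14 + G(-3, 6)*T(3) = -14 + 8*(-32 - 1*3) = -14 + 8*(-32 - 3) = -14 + 8*(-35) = -14 - 280 = -294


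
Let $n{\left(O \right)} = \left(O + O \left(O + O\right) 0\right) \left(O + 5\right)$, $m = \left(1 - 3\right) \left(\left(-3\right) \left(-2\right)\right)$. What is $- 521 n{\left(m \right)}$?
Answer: $-43764$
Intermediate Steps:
$m = -12$ ($m = \left(-2\right) 6 = -12$)
$n{\left(O \right)} = O \left(5 + O\right)$ ($n{\left(O \right)} = \left(O + O 2 O 0\right) \left(5 + O\right) = \left(O + 2 O^{2} \cdot 0\right) \left(5 + O\right) = \left(O + 0\right) \left(5 + O\right) = O \left(5 + O\right)$)
$- 521 n{\left(m \right)} = - 521 \left(- 12 \left(5 - 12\right)\right) = - 521 \left(\left(-12\right) \left(-7\right)\right) = \left(-521\right) 84 = -43764$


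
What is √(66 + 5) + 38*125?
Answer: 4750 + √71 ≈ 4758.4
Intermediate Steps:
√(66 + 5) + 38*125 = √71 + 4750 = 4750 + √71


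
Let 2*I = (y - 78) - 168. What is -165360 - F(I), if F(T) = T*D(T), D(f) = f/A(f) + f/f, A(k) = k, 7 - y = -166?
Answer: -165287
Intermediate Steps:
y = 173 (y = 7 - 1*(-166) = 7 + 166 = 173)
I = -73/2 (I = ((173 - 78) - 168)/2 = (95 - 168)/2 = (1/2)*(-73) = -73/2 ≈ -36.500)
D(f) = 2 (D(f) = f/f + f/f = 1 + 1 = 2)
F(T) = 2*T (F(T) = T*2 = 2*T)
-165360 - F(I) = -165360 - 2*(-73)/2 = -165360 - 1*(-73) = -165360 + 73 = -165287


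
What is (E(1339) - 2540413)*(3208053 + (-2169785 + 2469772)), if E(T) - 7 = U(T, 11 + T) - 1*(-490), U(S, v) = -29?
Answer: -8910228657800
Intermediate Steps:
E(T) = 468 (E(T) = 7 + (-29 - 1*(-490)) = 7 + (-29 + 490) = 7 + 461 = 468)
(E(1339) - 2540413)*(3208053 + (-2169785 + 2469772)) = (468 - 2540413)*(3208053 + (-2169785 + 2469772)) = -2539945*(3208053 + 299987) = -2539945*3508040 = -8910228657800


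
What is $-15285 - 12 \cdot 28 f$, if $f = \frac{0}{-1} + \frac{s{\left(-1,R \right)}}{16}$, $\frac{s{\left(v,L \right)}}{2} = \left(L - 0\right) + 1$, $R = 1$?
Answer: $-15369$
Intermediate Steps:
$s{\left(v,L \right)} = 2 + 2 L$ ($s{\left(v,L \right)} = 2 \left(\left(L - 0\right) + 1\right) = 2 \left(\left(L + 0\right) + 1\right) = 2 \left(L + 1\right) = 2 \left(1 + L\right) = 2 + 2 L$)
$f = \frac{1}{4}$ ($f = \frac{0}{-1} + \frac{2 + 2 \cdot 1}{16} = 0 \left(-1\right) + \left(2 + 2\right) \frac{1}{16} = 0 + 4 \cdot \frac{1}{16} = 0 + \frac{1}{4} = \frac{1}{4} \approx 0.25$)
$-15285 - 12 \cdot 28 f = -15285 - 12 \cdot 28 \cdot \frac{1}{4} = -15285 - 336 \cdot \frac{1}{4} = -15285 - 84 = -15369$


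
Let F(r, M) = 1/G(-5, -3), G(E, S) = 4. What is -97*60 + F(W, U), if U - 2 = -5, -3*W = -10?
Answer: -23279/4 ≈ -5819.8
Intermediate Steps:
W = 10/3 (W = -1/3*(-10) = 10/3 ≈ 3.3333)
U = -3 (U = 2 - 5 = -3)
F(r, M) = 1/4
-97*60 + F(W, U) = -97*60 + 1/4 = -5820 + 1/4 = -23279/4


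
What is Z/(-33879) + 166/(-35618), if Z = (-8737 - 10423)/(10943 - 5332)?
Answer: -15436670287/3385403083821 ≈ -0.0045598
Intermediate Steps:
Z = -19160/5611 ≈ -3.4147
Z/(-33879) + 166/(-35618) = -19160/5611/(-33879) + 166/(-35618) = -19160/5611*(-1/33879) + 166*(-1/35618) = 19160/190095069 - 83/17809 = -15436670287/3385403083821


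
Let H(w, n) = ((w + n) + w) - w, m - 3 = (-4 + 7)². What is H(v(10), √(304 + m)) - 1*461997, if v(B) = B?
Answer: -461987 + 2*√79 ≈ -4.6197e+5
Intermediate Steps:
m = 12 (m = 3 + (-4 + 7)² = 3 + 3² = 3 + 9 = 12)
H(w, n) = n + w (H(w, n) = ((n + w) + w) - w = (n + 2*w) - w = n + w)
H(v(10), √(304 + m)) - 1*461997 = (√(304 + 12) + 10) - 1*461997 = (√316 + 10) - 461997 = (2*√79 + 10) - 461997 = (10 + 2*√79) - 461997 = -461987 + 2*√79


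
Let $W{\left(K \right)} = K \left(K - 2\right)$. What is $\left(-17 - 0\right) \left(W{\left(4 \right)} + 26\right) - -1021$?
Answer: $443$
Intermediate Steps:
$W{\left(K \right)} = K \left(-2 + K\right)$
$\left(-17 - 0\right) \left(W{\left(4 \right)} + 26\right) - -1021 = \left(-17 - 0\right) \left(4 \left(-2 + 4\right) + 26\right) - -1021 = \left(-17 + 0\right) \left(4 \cdot 2 + 26\right) + 1021 = - 17 \left(8 + 26\right) + 1021 = \left(-17\right) 34 + 1021 = -578 + 1021 = 443$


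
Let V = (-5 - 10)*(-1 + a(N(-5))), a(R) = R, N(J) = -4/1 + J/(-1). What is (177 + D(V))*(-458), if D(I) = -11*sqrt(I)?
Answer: -81066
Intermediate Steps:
N(J) = -4 - J (N(J) = -4*1 + J*(-1) = -4 - J)
V = 0 (V = (-5 - 10)*(-1 + (-4 - 1*(-5))) = -15*(-1 + (-4 + 5)) = -15*(-1 + 1) = -15*0 = 0)
(177 + D(V))*(-458) = (177 - 11*sqrt(0))*(-458) = (177 - 11*0)*(-458) = (177 + 0)*(-458) = 177*(-458) = -81066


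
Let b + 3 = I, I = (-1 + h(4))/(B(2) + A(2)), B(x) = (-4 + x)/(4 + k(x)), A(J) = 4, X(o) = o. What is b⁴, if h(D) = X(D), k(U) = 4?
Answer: 14641/625 ≈ 23.426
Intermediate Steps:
h(D) = D
B(x) = -½ + x/8 (B(x) = (-4 + x)/(4 + 4) = (-4 + x)/8 = (-4 + x)*(⅛) = -½ + x/8)
I = ⅘ (I = (-1 + 4)/((-½ + (⅛)*2) + 4) = 3/((-½ + ¼) + 4) = 3/(-¼ + 4) = 3/(15/4) = 3*(4/15) = ⅘ ≈ 0.80000)
b = -11/5 (b = -3 + ⅘ = -11/5 ≈ -2.2000)
b⁴ = (-11/5)⁴ = 14641/625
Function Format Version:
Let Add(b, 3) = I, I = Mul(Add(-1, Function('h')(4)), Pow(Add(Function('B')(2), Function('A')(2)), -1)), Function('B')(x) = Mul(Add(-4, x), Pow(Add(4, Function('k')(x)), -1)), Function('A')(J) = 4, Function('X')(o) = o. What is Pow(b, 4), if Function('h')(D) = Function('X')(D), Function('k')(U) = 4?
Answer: Rational(14641, 625) ≈ 23.426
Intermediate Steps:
Function('h')(D) = D
Function('B')(x) = Add(Rational(-1, 2), Mul(Rational(1, 8), x)) (Function('B')(x) = Mul(Add(-4, x), Pow(Add(4, 4), -1)) = Mul(Add(-4, x), Pow(8, -1)) = Mul(Add(-4, x), Rational(1, 8)) = Add(Rational(-1, 2), Mul(Rational(1, 8), x)))
I = Rational(4, 5) (I = Mul(Add(-1, 4), Pow(Add(Add(Rational(-1, 2), Mul(Rational(1, 8), 2)), 4), -1)) = Mul(3, Pow(Add(Add(Rational(-1, 2), Rational(1, 4)), 4), -1)) = Mul(3, Pow(Add(Rational(-1, 4), 4), -1)) = Mul(3, Pow(Rational(15, 4), -1)) = Mul(3, Rational(4, 15)) = Rational(4, 5) ≈ 0.80000)
b = Rational(-11, 5) (b = Add(-3, Rational(4, 5)) = Rational(-11, 5) ≈ -2.2000)
Pow(b, 4) = Pow(Rational(-11, 5), 4) = Rational(14641, 625)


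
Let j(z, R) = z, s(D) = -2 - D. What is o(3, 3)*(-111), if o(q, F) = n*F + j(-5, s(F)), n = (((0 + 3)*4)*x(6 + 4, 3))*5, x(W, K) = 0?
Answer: 555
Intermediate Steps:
n = 0 (n = (((0 + 3)*4)*0)*5 = ((3*4)*0)*5 = (12*0)*5 = 0*5 = 0)
o(q, F) = -5 (o(q, F) = 0*F - 5 = 0 - 5 = -5)
o(3, 3)*(-111) = -5*(-111) = 555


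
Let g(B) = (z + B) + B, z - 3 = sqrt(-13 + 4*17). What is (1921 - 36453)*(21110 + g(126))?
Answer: -737776180 - 34532*sqrt(55) ≈ -7.3803e+8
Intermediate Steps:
z = 3 + sqrt(55) (z = 3 + sqrt(-13 + 4*17) = 3 + sqrt(-13 + 68) = 3 + sqrt(55) ≈ 10.416)
g(B) = 3 + sqrt(55) + 2*B (g(B) = ((3 + sqrt(55)) + B) + B = (3 + B + sqrt(55)) + B = 3 + sqrt(55) + 2*B)
(1921 - 36453)*(21110 + g(126)) = (1921 - 36453)*(21110 + (3 + sqrt(55) + 2*126)) = -34532*(21110 + (3 + sqrt(55) + 252)) = -34532*(21110 + (255 + sqrt(55))) = -34532*(21365 + sqrt(55)) = -737776180 - 34532*sqrt(55)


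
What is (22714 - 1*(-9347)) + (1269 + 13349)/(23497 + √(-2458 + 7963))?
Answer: 8850666960445/276051752 - 7309*√5505/276051752 ≈ 32062.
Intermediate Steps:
(22714 - 1*(-9347)) + (1269 + 13349)/(23497 + √(-2458 + 7963)) = (22714 + 9347) + 14618/(23497 + √5505) = 32061 + 14618/(23497 + √5505)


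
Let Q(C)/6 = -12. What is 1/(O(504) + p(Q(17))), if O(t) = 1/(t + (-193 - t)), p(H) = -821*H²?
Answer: -193/821420353 ≈ -2.3496e-7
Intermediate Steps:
Q(C) = -72 (Q(C) = 6*(-12) = -72)
O(t) = -1/193 (O(t) = 1/(-193) = -1/193)
1/(O(504) + p(Q(17))) = 1/(-1/193 - 821*(-72)²) = 1/(-1/193 - 821*5184) = 1/(-1/193 - 4256064) = 1/(-821420353/193) = -193/821420353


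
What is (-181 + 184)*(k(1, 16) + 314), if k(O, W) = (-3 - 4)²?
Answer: 1089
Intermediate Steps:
k(O, W) = 49 (k(O, W) = (-7)² = 49)
(-181 + 184)*(k(1, 16) + 314) = (-181 + 184)*(49 + 314) = 3*363 = 1089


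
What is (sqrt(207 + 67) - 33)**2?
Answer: (33 - sqrt(274))**2 ≈ 270.51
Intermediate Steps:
(sqrt(207 + 67) - 33)**2 = (sqrt(274) - 33)**2 = (-33 + sqrt(274))**2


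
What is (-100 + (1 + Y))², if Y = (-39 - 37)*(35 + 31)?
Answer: 26163225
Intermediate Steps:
Y = -5016 (Y = -76*66 = -5016)
(-100 + (1 + Y))² = (-100 + (1 - 5016))² = (-100 - 5015)² = (-5115)² = 26163225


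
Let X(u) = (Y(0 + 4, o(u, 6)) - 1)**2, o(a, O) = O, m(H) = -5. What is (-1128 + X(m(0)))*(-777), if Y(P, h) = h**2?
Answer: -75369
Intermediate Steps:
X(u) = 1225 (X(u) = (6**2 - 1)**2 = (36 - 1)**2 = 35**2 = 1225)
(-1128 + X(m(0)))*(-777) = (-1128 + 1225)*(-777) = 97*(-777) = -75369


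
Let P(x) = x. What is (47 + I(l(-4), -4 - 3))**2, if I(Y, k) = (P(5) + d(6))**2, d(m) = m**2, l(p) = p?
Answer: 2985984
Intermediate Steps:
I(Y, k) = 1681 (I(Y, k) = (5 + 6**2)**2 = (5 + 36)**2 = 41**2 = 1681)
(47 + I(l(-4), -4 - 3))**2 = (47 + 1681)**2 = 1728**2 = 2985984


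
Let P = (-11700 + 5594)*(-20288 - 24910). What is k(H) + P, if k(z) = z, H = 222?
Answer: 275979210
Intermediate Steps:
P = 275978988 (P = -6106*(-45198) = 275978988)
k(H) + P = 222 + 275978988 = 275979210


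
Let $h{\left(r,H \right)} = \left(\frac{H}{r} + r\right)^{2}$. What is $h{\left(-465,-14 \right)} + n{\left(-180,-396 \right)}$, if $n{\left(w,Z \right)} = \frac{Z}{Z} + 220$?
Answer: $\frac{46794982246}{216225} \approx 2.1642 \cdot 10^{5}$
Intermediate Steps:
$h{\left(r,H \right)} = \left(r + \frac{H}{r}\right)^{2}$
$n{\left(w,Z \right)} = 221$ ($n{\left(w,Z \right)} = 1 + 220 = 221$)
$h{\left(-465,-14 \right)} + n{\left(-180,-396 \right)} = \frac{\left(-14 + \left(-465\right)^{2}\right)^{2}}{216225} + 221 = \frac{\left(-14 + 216225\right)^{2}}{216225} + 221 = \frac{216211^{2}}{216225} + 221 = \frac{1}{216225} \cdot 46747196521 + 221 = \frac{46747196521}{216225} + 221 = \frac{46794982246}{216225}$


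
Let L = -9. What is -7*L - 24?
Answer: 39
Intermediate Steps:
-7*L - 24 = -7*(-9) - 24 = 63 - 24 = 39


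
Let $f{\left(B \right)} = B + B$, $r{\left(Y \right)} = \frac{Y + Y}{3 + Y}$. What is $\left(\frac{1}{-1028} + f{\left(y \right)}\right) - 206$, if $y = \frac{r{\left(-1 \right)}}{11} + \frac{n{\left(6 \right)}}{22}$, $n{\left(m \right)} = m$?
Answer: $- \frac{2325347}{11308} \approx -205.64$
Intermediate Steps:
$r{\left(Y \right)} = \frac{2 Y}{3 + Y}$
$y = \frac{2}{11}$ ($y = \frac{2 \left(-1\right) \frac{1}{3 - 1}}{11} + \frac{6}{22} = 2 \left(-1\right) \frac{1}{2} \cdot \frac{1}{11} + 6 \cdot \frac{1}{22} = 2 \left(-1\right) \frac{1}{2} \cdot \frac{1}{11} + \frac{3}{11} = \left(-1\right) \frac{1}{11} + \frac{3}{11} = - \frac{1}{11} + \frac{3}{11} = \frac{2}{11} \approx 0.18182$)
$f{\left(B \right)} = 2 B$
$\left(\frac{1}{-1028} + f{\left(y \right)}\right) - 206 = \left(\frac{1}{-1028} + 2 \cdot \frac{2}{11}\right) - 206 = \left(- \frac{1}{1028} + \frac{4}{11}\right) - 206 = \frac{4101}{11308} - 206 = - \frac{2325347}{11308}$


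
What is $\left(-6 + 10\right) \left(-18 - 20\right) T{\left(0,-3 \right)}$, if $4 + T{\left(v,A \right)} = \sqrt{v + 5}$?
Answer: $608 - 152 \sqrt{5} \approx 268.12$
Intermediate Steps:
$T{\left(v,A \right)} = -4 + \sqrt{5 + v}$ ($T{\left(v,A \right)} = -4 + \sqrt{v + 5} = -4 + \sqrt{5 + v}$)
$\left(-6 + 10\right) \left(-18 - 20\right) T{\left(0,-3 \right)} = \left(-6 + 10\right) \left(-18 - 20\right) \left(-4 + \sqrt{5 + 0}\right) = 4 \left(-38\right) \left(-4 + \sqrt{5}\right) = - 152 \left(-4 + \sqrt{5}\right) = 608 - 152 \sqrt{5}$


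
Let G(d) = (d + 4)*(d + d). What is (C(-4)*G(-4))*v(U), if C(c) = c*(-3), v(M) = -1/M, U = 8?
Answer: 0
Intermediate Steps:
G(d) = 2*d*(4 + d) (G(d) = (4 + d)*(2*d) = 2*d*(4 + d))
C(c) = -3*c
(C(-4)*G(-4))*v(U) = ((-3*(-4))*(2*(-4)*(4 - 4)))*(-1/8) = (12*(2*(-4)*0))*(-1*1/8) = (12*0)*(-1/8) = 0*(-1/8) = 0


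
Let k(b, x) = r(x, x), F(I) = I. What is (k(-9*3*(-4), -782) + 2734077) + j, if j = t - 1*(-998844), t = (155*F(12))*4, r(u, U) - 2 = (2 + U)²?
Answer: 4348763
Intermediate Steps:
r(u, U) = 2 + (2 + U)²
k(b, x) = 2 + (2 + x)²
t = 7440 (t = (155*12)*4 = 1860*4 = 7440)
j = 1006284 (j = 7440 - 1*(-998844) = 7440 + 998844 = 1006284)
(k(-9*3*(-4), -782) + 2734077) + j = ((2 + (2 - 782)²) + 2734077) + 1006284 = ((2 + (-780)²) + 2734077) + 1006284 = ((2 + 608400) + 2734077) + 1006284 = (608402 + 2734077) + 1006284 = 3342479 + 1006284 = 4348763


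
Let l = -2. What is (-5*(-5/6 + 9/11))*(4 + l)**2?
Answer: 10/33 ≈ 0.30303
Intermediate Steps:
(-5*(-5/6 + 9/11))*(4 + l)**2 = (-5*(-5/6 + 9/11))*(4 - 2)**2 = -5*(-5*1/6 + 9*(1/11))*2**2 = -5*(-5/6 + 9/11)*4 = -5*(-1/66)*4 = (5/66)*4 = 10/33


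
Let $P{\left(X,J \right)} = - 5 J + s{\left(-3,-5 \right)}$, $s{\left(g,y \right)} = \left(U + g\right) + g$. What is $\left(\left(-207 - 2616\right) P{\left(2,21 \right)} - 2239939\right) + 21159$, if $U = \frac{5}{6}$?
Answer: $- \frac{3815559}{2} \approx -1.9078 \cdot 10^{6}$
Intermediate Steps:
$U = \frac{5}{6}$ ($U = 5 \cdot \frac{1}{6} = \frac{5}{6} \approx 0.83333$)
$s{\left(g,y \right)} = \frac{5}{6} + 2 g$ ($s{\left(g,y \right)} = \left(\frac{5}{6} + g\right) + g = \frac{5}{6} + 2 g$)
$P{\left(X,J \right)} = - \frac{31}{6} - 5 J$ ($P{\left(X,J \right)} = - 5 J + \left(\frac{5}{6} + 2 \left(-3\right)\right) = - 5 J + \left(\frac{5}{6} - 6\right) = - 5 J - \frac{31}{6} = - \frac{31}{6} - 5 J$)
$\left(\left(-207 - 2616\right) P{\left(2,21 \right)} - 2239939\right) + 21159 = \left(\left(-207 - 2616\right) \left(- \frac{31}{6} - 105\right) - 2239939\right) + 21159 = \left(- 2823 \left(- \frac{31}{6} - 105\right) - 2239939\right) + 21159 = \left(\left(-2823\right) \left(- \frac{661}{6}\right) - 2239939\right) + 21159 = \left(\frac{622001}{2} - 2239939\right) + 21159 = - \frac{3857877}{2} + 21159 = - \frac{3815559}{2}$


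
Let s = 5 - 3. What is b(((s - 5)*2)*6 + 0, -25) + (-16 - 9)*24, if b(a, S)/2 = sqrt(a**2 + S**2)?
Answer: -600 + 2*sqrt(1921) ≈ -512.34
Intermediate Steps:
s = 2
b(a, S) = 2*sqrt(S**2 + a**2) (b(a, S) = 2*sqrt(a**2 + S**2) = 2*sqrt(S**2 + a**2))
b(((s - 5)*2)*6 + 0, -25) + (-16 - 9)*24 = 2*sqrt((-25)**2 + (((2 - 5)*2)*6 + 0)**2) + (-16 - 9)*24 = 2*sqrt(625 + (-3*2*6 + 0)**2) - 25*24 = 2*sqrt(625 + (-6*6 + 0)**2) - 600 = 2*sqrt(625 + (-36 + 0)**2) - 600 = 2*sqrt(625 + (-36)**2) - 600 = 2*sqrt(625 + 1296) - 600 = 2*sqrt(1921) - 600 = -600 + 2*sqrt(1921)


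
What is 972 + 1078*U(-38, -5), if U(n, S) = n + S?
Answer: -45382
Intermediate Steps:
U(n, S) = S + n
972 + 1078*U(-38, -5) = 972 + 1078*(-5 - 38) = 972 + 1078*(-43) = 972 - 46354 = -45382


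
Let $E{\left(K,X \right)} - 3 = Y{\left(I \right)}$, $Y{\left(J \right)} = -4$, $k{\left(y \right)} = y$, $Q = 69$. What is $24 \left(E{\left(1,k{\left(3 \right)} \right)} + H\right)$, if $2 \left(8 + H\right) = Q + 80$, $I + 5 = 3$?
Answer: $1572$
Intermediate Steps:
$I = -2$ ($I = -5 + 3 = -2$)
$E{\left(K,X \right)} = -1$ ($E{\left(K,X \right)} = 3 - 4 = -1$)
$H = \frac{133}{2}$ ($H = -8 + \frac{69 + 80}{2} = -8 + \frac{1}{2} \cdot 149 = -8 + \frac{149}{2} = \frac{133}{2} \approx 66.5$)
$24 \left(E{\left(1,k{\left(3 \right)} \right)} + H\right) = 24 \left(-1 + \frac{133}{2}\right) = 24 \cdot \frac{131}{2} = 1572$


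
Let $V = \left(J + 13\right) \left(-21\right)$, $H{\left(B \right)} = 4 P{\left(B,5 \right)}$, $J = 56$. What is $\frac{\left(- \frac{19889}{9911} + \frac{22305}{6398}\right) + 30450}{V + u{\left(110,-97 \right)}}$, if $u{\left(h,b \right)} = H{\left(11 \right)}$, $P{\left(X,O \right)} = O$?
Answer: $- \frac{1930945915133}{90613715962} \approx -21.31$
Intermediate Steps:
$H{\left(B \right)} = 20$ ($H{\left(B \right)} = 4 \cdot 5 = 20$)
$u{\left(h,b \right)} = 20$
$V = -1449$ ($V = \left(56 + 13\right) \left(-21\right) = 69 \left(-21\right) = -1449$)
$\frac{\left(- \frac{19889}{9911} + \frac{22305}{6398}\right) + 30450}{V + u{\left(110,-97 \right)}} = \frac{\left(- \frac{19889}{9911} + \frac{22305}{6398}\right) + 30450}{-1449 + 20} = \frac{\left(\left(-19889\right) \frac{1}{9911} + 22305 \cdot \frac{1}{6398}\right) + 30450}{-1429} = \left(\left(- \frac{19889}{9911} + \frac{22305}{6398}\right) + 30450\right) \left(- \frac{1}{1429}\right) = \left(\frac{93815033}{63410578} + 30450\right) \left(- \frac{1}{1429}\right) = \frac{1930945915133}{63410578} \left(- \frac{1}{1429}\right) = - \frac{1930945915133}{90613715962}$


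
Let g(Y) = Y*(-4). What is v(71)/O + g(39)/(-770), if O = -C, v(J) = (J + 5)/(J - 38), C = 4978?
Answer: 30584/151305 ≈ 0.20213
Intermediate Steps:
g(Y) = -4*Y
v(J) = (5 + J)/(-38 + J)
O = -4978 (O = -1*4978 = -4978)
v(71)/O + g(39)/(-770) = ((5 + 71)/(-38 + 71))/(-4978) - 4*39/(-770) = (76/33)*(-1/4978) - 156*(-1/770) = ((1/33)*76)*(-1/4978) + 78/385 = (76/33)*(-1/4978) + 78/385 = -2/4323 + 78/385 = 30584/151305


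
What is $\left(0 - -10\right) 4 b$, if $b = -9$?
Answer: $-360$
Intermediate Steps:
$\left(0 - -10\right) 4 b = \left(0 - -10\right) 4 \left(-9\right) = \left(0 + 10\right) 4 \left(-9\right) = 10 \cdot 4 \left(-9\right) = 40 \left(-9\right) = -360$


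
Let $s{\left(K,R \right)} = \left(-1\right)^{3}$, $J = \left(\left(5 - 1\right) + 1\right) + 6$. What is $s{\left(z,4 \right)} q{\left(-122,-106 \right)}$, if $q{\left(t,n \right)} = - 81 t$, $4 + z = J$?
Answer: $-9882$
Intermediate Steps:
$J = 11$ ($J = \left(\left(5 - 1\right) + 1\right) + 6 = \left(4 + 1\right) + 6 = 5 + 6 = 11$)
$z = 7$ ($z = -4 + 11 = 7$)
$s{\left(K,R \right)} = -1$
$s{\left(z,4 \right)} q{\left(-122,-106 \right)} = - \left(-81\right) \left(-122\right) = \left(-1\right) 9882 = -9882$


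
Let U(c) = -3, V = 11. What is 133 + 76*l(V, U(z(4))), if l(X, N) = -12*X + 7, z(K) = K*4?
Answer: -9367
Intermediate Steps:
z(K) = 4*K
l(X, N) = 7 - 12*X
133 + 76*l(V, U(z(4))) = 133 + 76*(7 - 12*11) = 133 + 76*(7 - 132) = 133 + 76*(-125) = 133 - 9500 = -9367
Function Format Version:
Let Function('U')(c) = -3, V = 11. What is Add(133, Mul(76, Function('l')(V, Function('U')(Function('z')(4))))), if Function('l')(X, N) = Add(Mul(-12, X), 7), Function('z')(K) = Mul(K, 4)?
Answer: -9367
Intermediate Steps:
Function('z')(K) = Mul(4, K)
Function('l')(X, N) = Add(7, Mul(-12, X))
Add(133, Mul(76, Function('l')(V, Function('U')(Function('z')(4))))) = Add(133, Mul(76, Add(7, Mul(-12, 11)))) = Add(133, Mul(76, Add(7, -132))) = Add(133, Mul(76, -125)) = Add(133, -9500) = -9367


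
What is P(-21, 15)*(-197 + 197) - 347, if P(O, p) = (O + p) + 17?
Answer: -347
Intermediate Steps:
P(O, p) = 17 + O + p
P(-21, 15)*(-197 + 197) - 347 = (17 - 21 + 15)*(-197 + 197) - 347 = 11*0 - 347 = 0 - 347 = -347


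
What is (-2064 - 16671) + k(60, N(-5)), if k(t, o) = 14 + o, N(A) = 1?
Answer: -18720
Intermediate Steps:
(-2064 - 16671) + k(60, N(-5)) = (-2064 - 16671) + (14 + 1) = -18735 + 15 = -18720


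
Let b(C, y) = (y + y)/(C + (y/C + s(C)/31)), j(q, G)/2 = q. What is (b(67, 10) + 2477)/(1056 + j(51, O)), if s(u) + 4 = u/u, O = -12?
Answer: 14375349/6719681 ≈ 2.1393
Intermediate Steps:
s(u) = -3 (s(u) = -4 + u/u = -4 + 1 = -3)
j(q, G) = 2*q
b(C, y) = 2*y/(-3/31 + C + y/C) (b(C, y) = (y + y)/(C + (y/C - 3/31)) = (2*y)/(C + (y/C - 3*1/31)) = (2*y)/(C + (y/C - 3/31)) = (2*y)/(C + (-3/31 + y/C)) = (2*y)/(-3/31 + C + y/C) = 2*y/(-3/31 + C + y/C))
(b(67, 10) + 2477)/(1056 + j(51, O)) = (62*67*10/(-3*67 + 31*10 + 31*67**2) + 2477)/(1056 + 2*51) = (62*67*10/(-201 + 310 + 31*4489) + 2477)/(1056 + 102) = (62*67*10/(-201 + 310 + 139159) + 2477)/1158 = (62*67*10/139268 + 2477)*(1/1158) = (62*67*10*(1/139268) + 2477)*(1/1158) = (10385/34817 + 2477)*(1/1158) = (86252094/34817)*(1/1158) = 14375349/6719681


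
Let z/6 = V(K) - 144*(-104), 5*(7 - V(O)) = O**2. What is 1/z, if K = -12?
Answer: 5/448626 ≈ 1.1145e-5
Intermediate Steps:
V(O) = 7 - O**2/5
z = 448626/5 (z = 6*((7 - 1/5*(-12)**2) - 144*(-104)) = 6*((7 - 1/5*144) + 14976) = 6*((7 - 144/5) + 14976) = 6*(-109/5 + 14976) = 6*(74771/5) = 448626/5 ≈ 89725.)
1/z = 1/(448626/5) = 5/448626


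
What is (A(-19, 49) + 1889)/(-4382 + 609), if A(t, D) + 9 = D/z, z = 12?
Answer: -22609/45276 ≈ -0.49936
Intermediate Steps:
A(t, D) = -9 + D/12
(A(-19, 49) + 1889)/(-4382 + 609) = ((-9 + (1/12)*49) + 1889)/(-4382 + 609) = ((-9 + 49/12) + 1889)/(-3773) = (-59/12 + 1889)*(-1/3773) = (22609/12)*(-1/3773) = -22609/45276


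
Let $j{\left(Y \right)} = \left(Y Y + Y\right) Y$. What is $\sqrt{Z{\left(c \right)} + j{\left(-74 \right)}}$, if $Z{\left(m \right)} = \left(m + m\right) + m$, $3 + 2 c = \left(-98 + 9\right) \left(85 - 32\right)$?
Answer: $2 i \sqrt{101707} \approx 637.83 i$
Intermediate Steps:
$j{\left(Y \right)} = Y \left(Y + Y^{2}\right)$ ($j{\left(Y \right)} = \left(Y^{2} + Y\right) Y = \left(Y + Y^{2}\right) Y = Y \left(Y + Y^{2}\right)$)
$c = -2360$ ($c = - \frac{3}{2} + \frac{\left(-98 + 9\right) \left(85 - 32\right)}{2} = - \frac{3}{2} + \frac{\left(-89\right) 53}{2} = - \frac{3}{2} + \frac{1}{2} \left(-4717\right) = - \frac{3}{2} - \frac{4717}{2} = -2360$)
$Z{\left(m \right)} = 3 m$ ($Z{\left(m \right)} = 2 m + m = 3 m$)
$\sqrt{Z{\left(c \right)} + j{\left(-74 \right)}} = \sqrt{3 \left(-2360\right) + \left(-74\right)^{2} \left(1 - 74\right)} = \sqrt{-7080 + 5476 \left(-73\right)} = \sqrt{-7080 - 399748} = \sqrt{-406828} = 2 i \sqrt{101707}$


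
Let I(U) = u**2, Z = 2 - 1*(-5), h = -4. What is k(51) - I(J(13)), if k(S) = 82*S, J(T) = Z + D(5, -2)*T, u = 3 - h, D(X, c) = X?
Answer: 4133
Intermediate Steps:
Z = 7 (Z = 2 + 5 = 7)
u = 7 (u = 3 - 1*(-4) = 3 + 4 = 7)
J(T) = 7 + 5*T
I(U) = 49 (I(U) = 7**2 = 49)
k(51) - I(J(13)) = 82*51 - 1*49 = 4182 - 49 = 4133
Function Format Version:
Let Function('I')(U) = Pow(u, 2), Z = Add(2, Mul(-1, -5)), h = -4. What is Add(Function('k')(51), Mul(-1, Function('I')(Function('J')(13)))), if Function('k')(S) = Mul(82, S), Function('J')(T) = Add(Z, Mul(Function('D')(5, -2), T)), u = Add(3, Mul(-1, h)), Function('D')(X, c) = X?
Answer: 4133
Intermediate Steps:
Z = 7 (Z = Add(2, 5) = 7)
u = 7 (u = Add(3, Mul(-1, -4)) = Add(3, 4) = 7)
Function('J')(T) = Add(7, Mul(5, T))
Function('I')(U) = 49 (Function('I')(U) = Pow(7, 2) = 49)
Add(Function('k')(51), Mul(-1, Function('I')(Function('J')(13)))) = Add(Mul(82, 51), Mul(-1, 49)) = Add(4182, -49) = 4133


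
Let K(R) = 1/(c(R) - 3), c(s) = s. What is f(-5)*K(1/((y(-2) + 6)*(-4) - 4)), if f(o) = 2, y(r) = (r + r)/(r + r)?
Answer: -64/97 ≈ -0.65979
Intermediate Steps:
y(r) = 1 (y(r) = (2*r)/((2*r)) = (2*r)*(1/(2*r)) = 1)
K(R) = 1/(-3 + R) (K(R) = 1/(R - 3) = 1/(-3 + R))
f(-5)*K(1/((y(-2) + 6)*(-4) - 4)) = 2/(-3 + 1/((1 + 6)*(-4) - 4)) = 2/(-3 + 1/(7*(-4) - 4)) = 2/(-3 + 1/(-28 - 4)) = 2/(-3 + 1/(-32)) = 2/(-3 - 1/32) = 2/(-97/32) = 2*(-32/97) = -64/97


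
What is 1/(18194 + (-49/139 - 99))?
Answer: 139/2515156 ≈ 5.5265e-5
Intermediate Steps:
1/(18194 + (-49/139 - 99)) = 1/(18194 - 13810/139) = 1/(2515156/139) = 139/2515156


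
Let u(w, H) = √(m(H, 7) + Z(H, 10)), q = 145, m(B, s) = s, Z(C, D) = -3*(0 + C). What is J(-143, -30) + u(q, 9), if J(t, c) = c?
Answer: -30 + 2*I*√5 ≈ -30.0 + 4.4721*I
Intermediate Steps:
Z(C, D) = -3*C
u(w, H) = √(7 - 3*H)
J(-143, -30) + u(q, 9) = -30 + √(7 - 3*9) = -30 + √(7 - 27) = -30 + √(-20) = -30 + 2*I*√5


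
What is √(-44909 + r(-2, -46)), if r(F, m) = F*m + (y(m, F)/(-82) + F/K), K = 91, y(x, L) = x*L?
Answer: I*√623884742845/3731 ≈ 211.7*I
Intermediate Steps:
y(x, L) = L*x
r(F, m) = F/91 + 81*F*m/82 (r(F, m) = F*m + ((F*m)/(-82) + F/91) = F*m + ((F*m)*(-1/82) + F*(1/91)) = F*m + (-F*m/82 + F/91) = F*m + (F/91 - F*m/82) = F/91 + 81*F*m/82)
√(-44909 + r(-2, -46)) = √(-44909 + (1/7462)*(-2)*(82 + 7371*(-46))) = √(-44909 + (1/7462)*(-2)*(82 - 339066)) = √(-44909 + (1/7462)*(-2)*(-338984)) = √(-44909 + 338984/3731) = √(-167216495/3731) = I*√623884742845/3731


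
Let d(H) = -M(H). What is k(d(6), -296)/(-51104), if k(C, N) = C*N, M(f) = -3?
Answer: 111/6388 ≈ 0.017376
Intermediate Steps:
d(H) = 3 (d(H) = -1*(-3) = 3)
k(d(6), -296)/(-51104) = (3*(-296))/(-51104) = -888*(-1/51104) = 111/6388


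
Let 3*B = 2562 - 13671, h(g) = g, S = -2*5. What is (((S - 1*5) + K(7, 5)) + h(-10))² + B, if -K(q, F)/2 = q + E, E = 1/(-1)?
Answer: -2334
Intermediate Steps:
E = -1
S = -10
K(q, F) = 2 - 2*q (K(q, F) = -2*(q - 1) = -2*(-1 + q) = 2 - 2*q)
B = -3703 (B = (2562 - 13671)/3 = (⅓)*(-11109) = -3703)
(((S - 1*5) + K(7, 5)) + h(-10))² + B = (((-10 - 1*5) + (2 - 2*7)) - 10)² - 3703 = (((-10 - 5) + (2 - 14)) - 10)² - 3703 = ((-15 - 12) - 10)² - 3703 = (-27 - 10)² - 3703 = (-37)² - 3703 = 1369 - 3703 = -2334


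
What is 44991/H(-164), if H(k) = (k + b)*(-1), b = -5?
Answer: 44991/169 ≈ 266.22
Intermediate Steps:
H(k) = 5 - k (H(k) = (k - 5)*(-1) = (-5 + k)*(-1) = 5 - k)
44991/H(-164) = 44991/(5 - 1*(-164)) = 44991/(5 + 164) = 44991/169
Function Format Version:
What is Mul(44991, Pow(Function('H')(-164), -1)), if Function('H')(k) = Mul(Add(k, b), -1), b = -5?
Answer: Rational(44991, 169) ≈ 266.22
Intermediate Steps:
Function('H')(k) = Add(5, Mul(-1, k)) (Function('H')(k) = Mul(Add(k, -5), -1) = Mul(Add(-5, k), -1) = Add(5, Mul(-1, k)))
Mul(44991, Pow(Function('H')(-164), -1)) = Mul(44991, Pow(Add(5, Mul(-1, -164)), -1)) = Mul(44991, Pow(Add(5, 164), -1)) = Mul(44991, Pow(169, -1)) = Mul(44991, Rational(1, 169)) = Rational(44991, 169)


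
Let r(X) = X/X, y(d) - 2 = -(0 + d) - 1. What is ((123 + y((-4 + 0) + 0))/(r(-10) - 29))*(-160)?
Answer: 5120/7 ≈ 731.43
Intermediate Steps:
y(d) = 1 - d (y(d) = 2 + (-(0 + d) - 1) = 2 + (-d - 1) = 2 + (-1 - d) = 1 - d)
r(X) = 1
((123 + y((-4 + 0) + 0))/(r(-10) - 29))*(-160) = ((123 + (1 - ((-4 + 0) + 0)))/(1 - 29))*(-160) = ((123 + (1 - (-4 + 0)))/(-28))*(-160) = ((123 + (1 - 1*(-4)))*(-1/28))*(-160) = ((123 + (1 + 4))*(-1/28))*(-160) = ((123 + 5)*(-1/28))*(-160) = (128*(-1/28))*(-160) = -32/7*(-160) = 5120/7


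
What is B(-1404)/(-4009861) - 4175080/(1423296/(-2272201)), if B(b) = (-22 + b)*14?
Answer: 679286275034522879/101914627176 ≈ 6.6652e+6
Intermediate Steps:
B(b) = -308 + 14*b
B(-1404)/(-4009861) - 4175080/(1423296/(-2272201)) = (-308 + 14*(-1404))/(-4009861) - 4175080/(1423296/(-2272201)) = (-308 - 19656)*(-1/4009861) - 4175080/(1423296*(-1/2272201)) = -19964*(-1/4009861) - 4175080/(-1423296/2272201) = 19964/4009861 - 4175080*(-2272201/1423296) = 19964/4009861 + 169403945555/25416 = 679286275034522879/101914627176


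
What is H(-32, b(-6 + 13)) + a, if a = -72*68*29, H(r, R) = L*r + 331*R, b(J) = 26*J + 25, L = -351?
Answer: -62235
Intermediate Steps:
b(J) = 25 + 26*J
H(r, R) = -351*r + 331*R
a = -141984 (a = -4896*29 = -141984)
H(-32, b(-6 + 13)) + a = (-351*(-32) + 331*(25 + 26*(-6 + 13))) - 141984 = (11232 + 331*(25 + 26*7)) - 141984 = (11232 + 331*(25 + 182)) - 141984 = (11232 + 331*207) - 141984 = (11232 + 68517) - 141984 = 79749 - 141984 = -62235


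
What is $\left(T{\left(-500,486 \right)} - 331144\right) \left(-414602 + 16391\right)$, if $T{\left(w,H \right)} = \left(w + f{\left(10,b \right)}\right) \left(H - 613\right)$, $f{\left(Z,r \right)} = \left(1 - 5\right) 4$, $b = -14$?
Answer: $105769620132$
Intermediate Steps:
$f{\left(Z,r \right)} = -16$ ($f{\left(Z,r \right)} = \left(-4\right) 4 = -16$)
$T{\left(w,H \right)} = \left(-613 + H\right) \left(-16 + w\right)$ ($T{\left(w,H \right)} = \left(w - 16\right) \left(H - 613\right) = \left(-16 + w\right) \left(-613 + H\right) = \left(-613 + H\right) \left(-16 + w\right)$)
$\left(T{\left(-500,486 \right)} - 331144\right) \left(-414602 + 16391\right) = \left(\left(9808 - -306500 - 7776 + 486 \left(-500\right)\right) - 331144\right) \left(-414602 + 16391\right) = \left(\left(9808 + 306500 - 7776 - 243000\right) - 331144\right) \left(-398211\right) = \left(65532 - 331144\right) \left(-398211\right) = \left(-265612\right) \left(-398211\right) = 105769620132$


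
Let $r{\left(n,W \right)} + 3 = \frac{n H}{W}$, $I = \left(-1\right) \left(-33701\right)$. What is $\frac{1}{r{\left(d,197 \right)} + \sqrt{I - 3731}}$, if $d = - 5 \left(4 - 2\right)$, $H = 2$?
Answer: $\frac{120367}{1162732409} + \frac{349281 \sqrt{370}}{1162732409} \approx 0.0058818$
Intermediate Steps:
$I = 33701$
$d = -10$ ($d = \left(-5\right) 2 = -10$)
$r{\left(n,W \right)} = -3 + \frac{2 n}{W}$ ($r{\left(n,W \right)} = -3 + \frac{n 2}{W} = -3 + \frac{2 n}{W}$)
$\frac{1}{r{\left(d,197 \right)} + \sqrt{I - 3731}} = \frac{1}{\left(-3 + 2 \left(-10\right) \frac{1}{197}\right) + \sqrt{33701 - 3731}} = \frac{1}{\left(-3 + 2 \left(-10\right) \frac{1}{197}\right) + \sqrt{29970}} = \frac{1}{\left(-3 - \frac{20}{197}\right) + 9 \sqrt{370}} = \frac{1}{- \frac{611}{197} + 9 \sqrt{370}}$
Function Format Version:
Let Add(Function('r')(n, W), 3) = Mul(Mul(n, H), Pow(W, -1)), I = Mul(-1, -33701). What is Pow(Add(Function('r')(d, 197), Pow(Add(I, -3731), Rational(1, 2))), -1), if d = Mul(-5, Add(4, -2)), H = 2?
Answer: Add(Rational(120367, 1162732409), Mul(Rational(349281, 1162732409), Pow(370, Rational(1, 2)))) ≈ 0.0058818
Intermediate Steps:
I = 33701
d = -10 (d = Mul(-5, 2) = -10)
Function('r')(n, W) = Add(-3, Mul(2, n, Pow(W, -1))) (Function('r')(n, W) = Add(-3, Mul(Mul(n, 2), Pow(W, -1))) = Add(-3, Mul(Mul(2, n), Pow(W, -1))) = Add(-3, Mul(2, n, Pow(W, -1))))
Pow(Add(Function('r')(d, 197), Pow(Add(I, -3731), Rational(1, 2))), -1) = Pow(Add(Add(-3, Mul(2, -10, Pow(197, -1))), Pow(Add(33701, -3731), Rational(1, 2))), -1) = Pow(Add(Add(-3, Mul(2, -10, Rational(1, 197))), Pow(29970, Rational(1, 2))), -1) = Pow(Add(Add(-3, Rational(-20, 197)), Mul(9, Pow(370, Rational(1, 2)))), -1) = Pow(Add(Rational(-611, 197), Mul(9, Pow(370, Rational(1, 2)))), -1)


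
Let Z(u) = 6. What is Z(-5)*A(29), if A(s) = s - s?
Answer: 0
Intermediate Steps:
A(s) = 0
Z(-5)*A(29) = 6*0 = 0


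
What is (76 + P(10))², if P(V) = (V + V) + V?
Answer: 11236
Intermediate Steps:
P(V) = 3*V (P(V) = 2*V + V = 3*V)
(76 + P(10))² = (76 + 3*10)² = (76 + 30)² = 106² = 11236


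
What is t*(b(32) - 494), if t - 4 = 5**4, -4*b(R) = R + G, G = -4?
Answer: -315129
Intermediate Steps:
b(R) = 1 - R/4 (b(R) = -(R - 4)/4 = -(-4 + R)/4 = 1 - R/4)
t = 629 (t = 4 + 5**4 = 4 + 625 = 629)
t*(b(32) - 494) = 629*((1 - 1/4*32) - 494) = 629*((1 - 8) - 494) = 629*(-7 - 494) = 629*(-501) = -315129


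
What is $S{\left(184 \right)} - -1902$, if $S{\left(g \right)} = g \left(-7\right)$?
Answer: $614$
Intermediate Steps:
$S{\left(g \right)} = - 7 g$
$S{\left(184 \right)} - -1902 = \left(-7\right) 184 - -1902 = -1288 + 1902 = 614$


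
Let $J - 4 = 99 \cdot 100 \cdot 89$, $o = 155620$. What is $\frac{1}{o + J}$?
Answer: $\frac{1}{1036724} \approx 9.6458 \cdot 10^{-7}$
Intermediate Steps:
$J = 881104$ ($J = 4 + 99 \cdot 100 \cdot 89 = 4 + 9900 \cdot 89 = 4 + 881100 = 881104$)
$\frac{1}{o + J} = \frac{1}{155620 + 881104} = \frac{1}{1036724}$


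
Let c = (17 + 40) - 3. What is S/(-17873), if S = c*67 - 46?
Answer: -3572/17873 ≈ -0.19985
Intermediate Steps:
c = 54 (c = 57 - 3 = 54)
S = 3572 (S = 54*67 - 46 = 3618 - 46 = 3572)
S/(-17873) = 3572/(-17873) = 3572*(-1/17873) = -3572/17873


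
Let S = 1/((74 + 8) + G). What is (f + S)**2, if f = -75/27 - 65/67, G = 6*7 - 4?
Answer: 8135859601/581774400 ≈ 13.985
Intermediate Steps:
G = 38 (G = 42 - 4 = 38)
f = -2260/603 (f = -75*1/27 - 65*1/67 = -25/9 - 65/67 = -2260/603 ≈ -3.7479)
S = 1/120 (S = 1/((74 + 8) + 38) = 1/(82 + 38) = 1/120 ≈ 0.0083333)
(f + S)**2 = (-2260/603 + 1/120)**2 = (-90199/24120)**2 = 8135859601/581774400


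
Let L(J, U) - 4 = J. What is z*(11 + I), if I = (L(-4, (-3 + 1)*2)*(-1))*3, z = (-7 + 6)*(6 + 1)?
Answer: -77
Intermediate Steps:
L(J, U) = 4 + J
z = -7 (z = -1*7 = -7)
I = 0 (I = ((4 - 4)*(-1))*3 = (0*(-1))*3 = 0*3 = 0)
z*(11 + I) = -7*(11 + 0) = -7*11 = -77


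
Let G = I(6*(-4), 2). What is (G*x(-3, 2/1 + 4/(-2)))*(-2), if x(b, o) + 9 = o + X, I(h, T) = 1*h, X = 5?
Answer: -192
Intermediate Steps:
I(h, T) = h
G = -24 (G = 6*(-4) = -24)
x(b, o) = -4 + o (x(b, o) = -9 + (o + 5) = -9 + (5 + o) = -4 + o)
(G*x(-3, 2/1 + 4/(-2)))*(-2) = -24*(-4 + (2/1 + 4/(-2)))*(-2) = -24*(-4 + (2*1 + 4*(-1/2)))*(-2) = -24*(-4 + (2 - 2))*(-2) = -24*(-4 + 0)*(-2) = -24*(-4)*(-2) = 96*(-2) = -192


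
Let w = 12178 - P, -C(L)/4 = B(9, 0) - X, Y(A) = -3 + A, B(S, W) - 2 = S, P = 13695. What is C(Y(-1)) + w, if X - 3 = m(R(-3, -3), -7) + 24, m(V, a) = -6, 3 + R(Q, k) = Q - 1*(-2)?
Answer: -1477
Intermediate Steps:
B(S, W) = 2 + S
R(Q, k) = -1 + Q (R(Q, k) = -3 + (Q - 1*(-2)) = -3 + (Q + 2) = -3 + (2 + Q) = -1 + Q)
X = 21 (X = 3 + (-6 + 24) = 3 + 18 = 21)
C(L) = 40 (C(L) = -4*((2 + 9) - 1*21) = -4*(11 - 21) = -4*(-10) = 40)
w = -1517 (w = 12178 - 1*13695 = 12178 - 13695 = -1517)
C(Y(-1)) + w = 40 - 1517 = -1477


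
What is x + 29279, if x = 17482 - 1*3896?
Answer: 42865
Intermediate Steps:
x = 13586 (x = 17482 - 3896 = 13586)
x + 29279 = 13586 + 29279 = 42865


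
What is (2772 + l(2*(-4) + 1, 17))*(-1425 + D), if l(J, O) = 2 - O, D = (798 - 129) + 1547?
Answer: 2180787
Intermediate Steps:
D = 2216 (D = 669 + 1547 = 2216)
(2772 + l(2*(-4) + 1, 17))*(-1425 + D) = (2772 + (2 - 1*17))*(-1425 + 2216) = (2772 + (2 - 17))*791 = (2772 - 15)*791 = 2757*791 = 2180787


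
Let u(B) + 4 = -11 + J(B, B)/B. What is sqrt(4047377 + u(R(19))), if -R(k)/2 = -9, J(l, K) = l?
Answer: 3*sqrt(449707) ≈ 2011.8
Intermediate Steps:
R(k) = 18 (R(k) = -2*(-9) = 18)
u(B) = -14 (u(B) = -4 + (-11 + B/B) = -4 + (-11 + 1) = -4 - 10 = -14)
sqrt(4047377 + u(R(19))) = sqrt(4047377 - 14) = sqrt(4047363) = 3*sqrt(449707)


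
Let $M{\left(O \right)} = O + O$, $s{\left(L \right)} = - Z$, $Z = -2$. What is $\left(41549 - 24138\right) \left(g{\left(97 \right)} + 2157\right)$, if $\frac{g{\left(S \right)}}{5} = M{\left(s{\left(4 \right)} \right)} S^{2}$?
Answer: $3313957507$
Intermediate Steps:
$s{\left(L \right)} = 2$ ($s{\left(L \right)} = \left(-1\right) \left(-2\right) = 2$)
$M{\left(O \right)} = 2 O$
$g{\left(S \right)} = 20 S^{2}$ ($g{\left(S \right)} = 5 \cdot 2 \cdot 2 S^{2} = 5 \cdot 4 S^{2} = 20 S^{2}$)
$\left(41549 - 24138\right) \left(g{\left(97 \right)} + 2157\right) = \left(41549 - 24138\right) \left(20 \cdot 97^{2} + 2157\right) = 17411 \left(20 \cdot 9409 + 2157\right) = 17411 \left(188180 + 2157\right) = 17411 \cdot 190337 = 3313957507$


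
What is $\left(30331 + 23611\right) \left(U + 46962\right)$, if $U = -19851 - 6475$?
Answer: $1113147112$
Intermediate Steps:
$U = -26326$ ($U = -19851 - 6475 = -26326$)
$\left(30331 + 23611\right) \left(U + 46962\right) = \left(30331 + 23611\right) \left(-26326 + 46962\right) = 53942 \cdot 20636 = 1113147112$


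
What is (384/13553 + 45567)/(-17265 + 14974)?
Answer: -21295515/1070687 ≈ -19.890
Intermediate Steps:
(384/13553 + 45567)/(-17265 + 14974) = (384*(1/13553) + 45567)/(-2291) = (384/13553 + 45567)*(-1/2291) = (617569935/13553)*(-1/2291) = -21295515/1070687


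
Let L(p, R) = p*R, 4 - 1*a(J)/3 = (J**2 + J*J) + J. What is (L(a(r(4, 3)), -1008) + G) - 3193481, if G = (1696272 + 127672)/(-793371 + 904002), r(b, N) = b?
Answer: -342590631959/110631 ≈ -3.0967e+6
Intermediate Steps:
a(J) = 12 - 6*J**2 - 3*J (a(J) = 12 - 3*((J**2 + J*J) + J) = 12 - 3*((J**2 + J**2) + J) = 12 - 3*(2*J**2 + J) = 12 - 3*(J + 2*J**2) = 12 + (-6*J**2 - 3*J) = 12 - 6*J**2 - 3*J)
L(p, R) = R*p
G = 1823944/110631 ≈ 16.487
(L(a(r(4, 3)), -1008) + G) - 3193481 = (-1008*(12 - 6*4**2 - 3*4) + 1823944/110631) - 3193481 = (-1008*(12 - 6*16 - 12) + 1823944/110631) - 3193481 = (-1008*(12 - 96 - 12) + 1823944/110631) - 3193481 = (-1008*(-96) + 1823944/110631) - 3193481 = (96768 + 1823944/110631) - 3193481 = 10707364552/110631 - 3193481 = -342590631959/110631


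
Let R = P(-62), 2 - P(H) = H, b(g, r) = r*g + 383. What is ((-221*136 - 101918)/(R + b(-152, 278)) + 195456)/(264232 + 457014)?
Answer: 4085975939/15077287007 ≈ 0.27100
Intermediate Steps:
b(g, r) = 383 + g*r (b(g, r) = g*r + 383 = 383 + g*r)
P(H) = 2 - H
R = 64 (R = 2 - 1*(-62) = 2 + 62 = 64)
((-221*136 - 101918)/(R + b(-152, 278)) + 195456)/(264232 + 457014) = ((-221*136 - 101918)/(64 + (383 - 152*278)) + 195456)/(264232 + 457014) = ((-30056 - 101918)/(64 + (383 - 42256)) + 195456)/721246 = (-131974/(64 - 41873) + 195456)*(1/721246) = (-131974/(-41809) + 195456)*(1/721246) = (-131974*(-1/41809) + 195456)*(1/721246) = (131974/41809 + 195456)*(1/721246) = (8171951878/41809)*(1/721246) = 4085975939/15077287007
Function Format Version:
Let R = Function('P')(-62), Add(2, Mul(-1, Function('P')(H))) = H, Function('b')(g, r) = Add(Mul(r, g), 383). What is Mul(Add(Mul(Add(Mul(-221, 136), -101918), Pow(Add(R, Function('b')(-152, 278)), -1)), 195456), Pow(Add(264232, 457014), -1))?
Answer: Rational(4085975939, 15077287007) ≈ 0.27100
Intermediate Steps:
Function('b')(g, r) = Add(383, Mul(g, r)) (Function('b')(g, r) = Add(Mul(g, r), 383) = Add(383, Mul(g, r)))
Function('P')(H) = Add(2, Mul(-1, H))
R = 64 (R = Add(2, Mul(-1, -62)) = Add(2, 62) = 64)
Mul(Add(Mul(Add(Mul(-221, 136), -101918), Pow(Add(R, Function('b')(-152, 278)), -1)), 195456), Pow(Add(264232, 457014), -1)) = Mul(Add(Mul(Add(Mul(-221, 136), -101918), Pow(Add(64, Add(383, Mul(-152, 278))), -1)), 195456), Pow(Add(264232, 457014), -1)) = Mul(Add(Mul(Add(-30056, -101918), Pow(Add(64, Add(383, -42256)), -1)), 195456), Pow(721246, -1)) = Mul(Add(Mul(-131974, Pow(Add(64, -41873), -1)), 195456), Rational(1, 721246)) = Mul(Add(Mul(-131974, Pow(-41809, -1)), 195456), Rational(1, 721246)) = Mul(Add(Mul(-131974, Rational(-1, 41809)), 195456), Rational(1, 721246)) = Mul(Add(Rational(131974, 41809), 195456), Rational(1, 721246)) = Mul(Rational(8171951878, 41809), Rational(1, 721246)) = Rational(4085975939, 15077287007)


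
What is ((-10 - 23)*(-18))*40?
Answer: 23760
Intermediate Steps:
((-10 - 23)*(-18))*40 = -33*(-18)*40 = 594*40 = 23760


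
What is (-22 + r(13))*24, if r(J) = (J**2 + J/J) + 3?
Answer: 3624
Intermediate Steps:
r(J) = 4 + J**2 (r(J) = (J**2 + 1) + 3 = (1 + J**2) + 3 = 4 + J**2)
(-22 + r(13))*24 = (-22 + (4 + 13**2))*24 = (-22 + (4 + 169))*24 = (-22 + 173)*24 = 151*24 = 3624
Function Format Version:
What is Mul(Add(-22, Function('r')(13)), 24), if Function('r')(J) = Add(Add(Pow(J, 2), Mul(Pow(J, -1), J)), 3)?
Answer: 3624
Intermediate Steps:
Function('r')(J) = Add(4, Pow(J, 2)) (Function('r')(J) = Add(Add(Pow(J, 2), 1), 3) = Add(Add(1, Pow(J, 2)), 3) = Add(4, Pow(J, 2)))
Mul(Add(-22, Function('r')(13)), 24) = Mul(Add(-22, Add(4, Pow(13, 2))), 24) = Mul(Add(-22, Add(4, 169)), 24) = Mul(Add(-22, 173), 24) = Mul(151, 24) = 3624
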